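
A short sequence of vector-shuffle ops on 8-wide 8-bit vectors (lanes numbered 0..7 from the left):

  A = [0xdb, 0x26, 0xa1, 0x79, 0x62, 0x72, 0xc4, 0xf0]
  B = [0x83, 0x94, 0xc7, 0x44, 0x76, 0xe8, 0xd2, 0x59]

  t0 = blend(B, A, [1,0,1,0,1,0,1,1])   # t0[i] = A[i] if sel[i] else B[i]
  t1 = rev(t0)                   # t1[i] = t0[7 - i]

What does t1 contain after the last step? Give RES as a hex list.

RES = [0xf0, 0xc4, 0xe8, 0x62, 0x44, 0xa1, 0x94, 0xdb]

→ t0 |db|94|a1|44|62|e8|c4|f0|
→ t1 |f0|c4|e8|62|44|a1|94|db|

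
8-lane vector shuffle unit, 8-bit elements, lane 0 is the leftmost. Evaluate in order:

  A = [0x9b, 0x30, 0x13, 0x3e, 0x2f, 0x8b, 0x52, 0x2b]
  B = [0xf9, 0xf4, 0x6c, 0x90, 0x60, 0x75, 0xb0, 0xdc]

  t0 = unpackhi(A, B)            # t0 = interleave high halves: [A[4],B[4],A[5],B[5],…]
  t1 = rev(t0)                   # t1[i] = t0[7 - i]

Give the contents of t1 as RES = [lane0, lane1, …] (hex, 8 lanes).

  t0: 2f 60 8b 75 52 b0 2b dc
  t1: dc 2b b0 52 75 8b 60 2f

RES = [0xdc, 0x2b, 0xb0, 0x52, 0x75, 0x8b, 0x60, 0x2f]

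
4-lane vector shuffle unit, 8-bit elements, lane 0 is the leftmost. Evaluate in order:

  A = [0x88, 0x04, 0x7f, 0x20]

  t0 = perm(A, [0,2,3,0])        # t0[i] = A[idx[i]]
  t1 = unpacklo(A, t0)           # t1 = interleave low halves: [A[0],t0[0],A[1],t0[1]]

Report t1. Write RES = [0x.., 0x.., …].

RES = [0x88, 0x88, 0x04, 0x7f]

→ t0 |88|7f|20|88|
→ t1 |88|88|04|7f|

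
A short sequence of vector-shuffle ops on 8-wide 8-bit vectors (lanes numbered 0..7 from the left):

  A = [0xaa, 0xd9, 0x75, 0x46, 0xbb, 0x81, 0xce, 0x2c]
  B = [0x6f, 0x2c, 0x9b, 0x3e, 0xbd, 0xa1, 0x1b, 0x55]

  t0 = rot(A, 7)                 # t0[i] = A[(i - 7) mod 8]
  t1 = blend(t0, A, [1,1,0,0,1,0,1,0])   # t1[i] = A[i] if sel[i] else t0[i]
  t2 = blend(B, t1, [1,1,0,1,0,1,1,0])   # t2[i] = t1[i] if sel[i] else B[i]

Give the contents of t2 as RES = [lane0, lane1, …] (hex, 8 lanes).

RES = [0xaa, 0xd9, 0x9b, 0xbb, 0xbd, 0xce, 0xce, 0x55]

t0 = [0xd9, 0x75, 0x46, 0xbb, 0x81, 0xce, 0x2c, 0xaa]
t1 = [0xaa, 0xd9, 0x46, 0xbb, 0xbb, 0xce, 0xce, 0xaa]
t2 = [0xaa, 0xd9, 0x9b, 0xbb, 0xbd, 0xce, 0xce, 0x55]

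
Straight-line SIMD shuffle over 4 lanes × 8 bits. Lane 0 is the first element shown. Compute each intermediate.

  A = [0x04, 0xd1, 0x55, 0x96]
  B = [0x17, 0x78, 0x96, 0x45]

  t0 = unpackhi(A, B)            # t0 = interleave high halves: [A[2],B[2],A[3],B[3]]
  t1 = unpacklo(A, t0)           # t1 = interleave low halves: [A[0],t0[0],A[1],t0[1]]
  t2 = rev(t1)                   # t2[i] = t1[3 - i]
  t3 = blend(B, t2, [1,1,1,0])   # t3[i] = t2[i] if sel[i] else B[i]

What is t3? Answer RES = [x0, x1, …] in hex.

RES = [0x96, 0xd1, 0x55, 0x45]

→ t0 |55|96|96|45|
→ t1 |04|55|d1|96|
→ t2 |96|d1|55|04|
→ t3 |96|d1|55|45|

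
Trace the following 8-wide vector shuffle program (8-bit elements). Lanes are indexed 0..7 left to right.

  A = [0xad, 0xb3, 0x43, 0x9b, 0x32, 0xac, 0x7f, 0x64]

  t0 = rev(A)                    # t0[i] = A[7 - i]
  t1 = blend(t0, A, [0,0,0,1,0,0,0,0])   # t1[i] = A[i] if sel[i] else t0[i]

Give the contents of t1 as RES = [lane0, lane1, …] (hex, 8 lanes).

  t0: 64 7f ac 32 9b 43 b3 ad
  t1: 64 7f ac 9b 9b 43 b3 ad

RES = [0x64, 0x7f, 0xac, 0x9b, 0x9b, 0x43, 0xb3, 0xad]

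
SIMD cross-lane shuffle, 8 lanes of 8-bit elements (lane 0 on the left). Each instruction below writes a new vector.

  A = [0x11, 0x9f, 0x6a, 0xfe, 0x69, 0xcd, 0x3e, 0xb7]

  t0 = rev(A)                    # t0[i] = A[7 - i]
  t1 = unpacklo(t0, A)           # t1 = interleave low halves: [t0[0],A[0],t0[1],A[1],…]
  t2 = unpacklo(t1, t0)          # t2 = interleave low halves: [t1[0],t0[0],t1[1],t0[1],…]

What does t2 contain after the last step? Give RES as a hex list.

RES = [ 0xb7  0xb7  0x11  0x3e  0x3e  0xcd  0x9f  0x69 ]

→ t0 |b7|3e|cd|69|fe|6a|9f|11|
→ t1 |b7|11|3e|9f|cd|6a|69|fe|
→ t2 |b7|b7|11|3e|3e|cd|9f|69|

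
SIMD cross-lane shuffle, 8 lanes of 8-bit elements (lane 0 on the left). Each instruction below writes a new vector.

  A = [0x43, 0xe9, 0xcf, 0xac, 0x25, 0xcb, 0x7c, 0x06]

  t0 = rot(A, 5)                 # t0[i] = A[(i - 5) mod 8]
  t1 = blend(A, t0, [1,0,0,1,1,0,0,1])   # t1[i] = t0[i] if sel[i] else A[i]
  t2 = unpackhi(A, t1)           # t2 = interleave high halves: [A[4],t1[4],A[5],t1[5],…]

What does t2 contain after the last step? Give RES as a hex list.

t0 = [0xac, 0x25, 0xcb, 0x7c, 0x06, 0x43, 0xe9, 0xcf]
t1 = [0xac, 0xe9, 0xcf, 0x7c, 0x06, 0xcb, 0x7c, 0xcf]
t2 = [0x25, 0x06, 0xcb, 0xcb, 0x7c, 0x7c, 0x06, 0xcf]

RES = [0x25, 0x06, 0xcb, 0xcb, 0x7c, 0x7c, 0x06, 0xcf]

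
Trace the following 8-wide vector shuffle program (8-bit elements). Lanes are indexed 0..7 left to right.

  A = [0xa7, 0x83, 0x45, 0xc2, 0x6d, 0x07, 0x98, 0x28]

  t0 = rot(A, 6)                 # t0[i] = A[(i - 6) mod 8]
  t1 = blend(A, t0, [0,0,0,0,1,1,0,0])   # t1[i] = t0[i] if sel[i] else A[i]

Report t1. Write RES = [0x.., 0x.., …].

RES = [0xa7, 0x83, 0x45, 0xc2, 0x98, 0x28, 0x98, 0x28]

→ t0 |45|c2|6d|07|98|28|a7|83|
→ t1 |a7|83|45|c2|98|28|98|28|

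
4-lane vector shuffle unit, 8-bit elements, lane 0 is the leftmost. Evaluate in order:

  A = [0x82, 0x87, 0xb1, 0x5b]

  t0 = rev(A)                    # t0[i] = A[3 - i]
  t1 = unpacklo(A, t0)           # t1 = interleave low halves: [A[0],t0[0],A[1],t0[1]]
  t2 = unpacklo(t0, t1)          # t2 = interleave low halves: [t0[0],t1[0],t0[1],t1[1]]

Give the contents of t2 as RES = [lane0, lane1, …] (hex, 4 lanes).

  t0: 5b b1 87 82
  t1: 82 5b 87 b1
  t2: 5b 82 b1 5b

RES = [0x5b, 0x82, 0xb1, 0x5b]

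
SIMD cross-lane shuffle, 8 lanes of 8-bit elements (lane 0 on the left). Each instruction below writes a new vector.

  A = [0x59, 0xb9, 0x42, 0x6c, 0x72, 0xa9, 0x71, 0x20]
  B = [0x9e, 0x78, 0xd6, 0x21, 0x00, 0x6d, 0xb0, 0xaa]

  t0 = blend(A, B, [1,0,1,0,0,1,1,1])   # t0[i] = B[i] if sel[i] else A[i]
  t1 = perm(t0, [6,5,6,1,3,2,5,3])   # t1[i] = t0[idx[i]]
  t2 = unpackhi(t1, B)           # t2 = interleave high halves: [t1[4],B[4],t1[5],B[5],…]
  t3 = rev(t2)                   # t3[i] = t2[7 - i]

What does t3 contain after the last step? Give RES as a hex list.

→ t0 |9e|b9|d6|6c|72|6d|b0|aa|
→ t1 |b0|6d|b0|b9|6c|d6|6d|6c|
→ t2 |6c|00|d6|6d|6d|b0|6c|aa|
→ t3 |aa|6c|b0|6d|6d|d6|00|6c|

RES = [0xaa, 0x6c, 0xb0, 0x6d, 0x6d, 0xd6, 0x00, 0x6c]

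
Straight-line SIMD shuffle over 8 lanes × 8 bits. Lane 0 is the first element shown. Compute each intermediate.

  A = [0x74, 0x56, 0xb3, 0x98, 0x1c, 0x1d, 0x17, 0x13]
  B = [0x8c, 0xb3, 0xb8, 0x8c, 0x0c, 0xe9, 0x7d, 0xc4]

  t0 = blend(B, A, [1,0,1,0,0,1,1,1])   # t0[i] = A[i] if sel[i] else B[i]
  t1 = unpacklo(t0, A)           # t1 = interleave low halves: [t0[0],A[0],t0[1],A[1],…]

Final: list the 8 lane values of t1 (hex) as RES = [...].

RES = [ 0x74  0x74  0xb3  0x56  0xb3  0xb3  0x8c  0x98 ]

  t0: 74 b3 b3 8c 0c 1d 17 13
  t1: 74 74 b3 56 b3 b3 8c 98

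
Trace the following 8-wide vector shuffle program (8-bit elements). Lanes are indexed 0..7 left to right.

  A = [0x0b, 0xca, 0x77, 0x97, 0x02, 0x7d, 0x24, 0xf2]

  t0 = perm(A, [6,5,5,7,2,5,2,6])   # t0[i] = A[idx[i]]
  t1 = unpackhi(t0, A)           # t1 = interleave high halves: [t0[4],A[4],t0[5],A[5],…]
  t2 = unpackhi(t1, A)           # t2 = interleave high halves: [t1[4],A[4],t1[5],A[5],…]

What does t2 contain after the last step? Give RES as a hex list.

RES = [ 0x77  0x02  0x24  0x7d  0x24  0x24  0xf2  0xf2 ]

  t0: 24 7d 7d f2 77 7d 77 24
  t1: 77 02 7d 7d 77 24 24 f2
  t2: 77 02 24 7d 24 24 f2 f2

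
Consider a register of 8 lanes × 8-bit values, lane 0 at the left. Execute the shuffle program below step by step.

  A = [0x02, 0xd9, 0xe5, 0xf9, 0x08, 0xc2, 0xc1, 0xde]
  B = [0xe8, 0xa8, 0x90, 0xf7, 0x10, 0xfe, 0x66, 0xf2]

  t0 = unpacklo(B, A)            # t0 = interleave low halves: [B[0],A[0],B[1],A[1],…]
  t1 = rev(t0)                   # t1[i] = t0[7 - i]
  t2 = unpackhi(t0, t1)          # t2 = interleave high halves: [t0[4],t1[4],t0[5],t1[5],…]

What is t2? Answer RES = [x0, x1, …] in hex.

RES = [ 0x90  0xd9  0xe5  0xa8  0xf7  0x02  0xf9  0xe8 ]

t0 = [0xe8, 0x02, 0xa8, 0xd9, 0x90, 0xe5, 0xf7, 0xf9]
t1 = [0xf9, 0xf7, 0xe5, 0x90, 0xd9, 0xa8, 0x02, 0xe8]
t2 = [0x90, 0xd9, 0xe5, 0xa8, 0xf7, 0x02, 0xf9, 0xe8]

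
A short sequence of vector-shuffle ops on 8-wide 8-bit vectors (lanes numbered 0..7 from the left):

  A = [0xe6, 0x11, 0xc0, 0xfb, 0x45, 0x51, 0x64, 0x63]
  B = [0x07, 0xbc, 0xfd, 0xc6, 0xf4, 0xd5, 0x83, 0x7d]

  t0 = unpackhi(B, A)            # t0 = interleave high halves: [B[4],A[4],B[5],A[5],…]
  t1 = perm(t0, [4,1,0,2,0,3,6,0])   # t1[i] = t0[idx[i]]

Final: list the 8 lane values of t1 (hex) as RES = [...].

RES = [ 0x83  0x45  0xf4  0xd5  0xf4  0x51  0x7d  0xf4 ]

→ t0 |f4|45|d5|51|83|64|7d|63|
→ t1 |83|45|f4|d5|f4|51|7d|f4|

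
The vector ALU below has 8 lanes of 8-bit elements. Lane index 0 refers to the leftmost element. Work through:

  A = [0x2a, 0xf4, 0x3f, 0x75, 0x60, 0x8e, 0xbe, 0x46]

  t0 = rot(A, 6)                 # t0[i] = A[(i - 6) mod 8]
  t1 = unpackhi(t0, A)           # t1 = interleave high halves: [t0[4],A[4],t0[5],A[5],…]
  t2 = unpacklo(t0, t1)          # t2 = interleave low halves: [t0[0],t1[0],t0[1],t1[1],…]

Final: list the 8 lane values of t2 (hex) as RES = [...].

RES = [ 0x3f  0xbe  0x75  0x60  0x60  0x46  0x8e  0x8e ]

→ t0 |3f|75|60|8e|be|46|2a|f4|
→ t1 |be|60|46|8e|2a|be|f4|46|
→ t2 |3f|be|75|60|60|46|8e|8e|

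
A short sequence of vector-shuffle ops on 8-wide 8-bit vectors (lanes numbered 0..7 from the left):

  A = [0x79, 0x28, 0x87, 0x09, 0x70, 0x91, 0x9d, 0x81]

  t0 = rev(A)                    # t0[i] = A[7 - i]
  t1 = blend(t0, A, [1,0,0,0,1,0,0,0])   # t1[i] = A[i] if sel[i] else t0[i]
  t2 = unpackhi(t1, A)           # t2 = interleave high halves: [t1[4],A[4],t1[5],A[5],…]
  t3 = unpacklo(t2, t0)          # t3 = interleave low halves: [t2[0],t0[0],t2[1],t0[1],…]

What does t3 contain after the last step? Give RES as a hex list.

RES = [0x70, 0x81, 0x70, 0x9d, 0x87, 0x91, 0x91, 0x70]

→ t0 |81|9d|91|70|09|87|28|79|
→ t1 |79|9d|91|70|70|87|28|79|
→ t2 |70|70|87|91|28|9d|79|81|
→ t3 |70|81|70|9d|87|91|91|70|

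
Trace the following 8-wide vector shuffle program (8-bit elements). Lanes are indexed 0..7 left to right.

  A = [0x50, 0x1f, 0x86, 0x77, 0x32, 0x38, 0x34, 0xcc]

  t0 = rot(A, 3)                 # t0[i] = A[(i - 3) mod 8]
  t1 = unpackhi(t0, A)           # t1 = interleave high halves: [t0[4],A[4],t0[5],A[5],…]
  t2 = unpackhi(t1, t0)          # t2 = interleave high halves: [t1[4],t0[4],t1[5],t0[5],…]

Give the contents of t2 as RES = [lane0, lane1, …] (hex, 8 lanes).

RES = [ 0x77  0x1f  0x34  0x86  0x32  0x77  0xcc  0x32 ]

t0 = [0x38, 0x34, 0xcc, 0x50, 0x1f, 0x86, 0x77, 0x32]
t1 = [0x1f, 0x32, 0x86, 0x38, 0x77, 0x34, 0x32, 0xcc]
t2 = [0x77, 0x1f, 0x34, 0x86, 0x32, 0x77, 0xcc, 0x32]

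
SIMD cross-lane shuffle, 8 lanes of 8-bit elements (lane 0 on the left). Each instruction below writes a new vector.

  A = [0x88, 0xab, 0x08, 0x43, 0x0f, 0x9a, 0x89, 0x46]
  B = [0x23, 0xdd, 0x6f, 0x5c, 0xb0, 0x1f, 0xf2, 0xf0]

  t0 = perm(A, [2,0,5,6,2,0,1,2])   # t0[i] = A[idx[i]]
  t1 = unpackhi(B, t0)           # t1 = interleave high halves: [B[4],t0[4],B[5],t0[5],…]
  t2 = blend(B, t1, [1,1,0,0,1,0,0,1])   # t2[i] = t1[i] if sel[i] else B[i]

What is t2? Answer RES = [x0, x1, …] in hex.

RES = [0xb0, 0x08, 0x6f, 0x5c, 0xf2, 0x1f, 0xf2, 0x08]

  t0: 08 88 9a 89 08 88 ab 08
  t1: b0 08 1f 88 f2 ab f0 08
  t2: b0 08 6f 5c f2 1f f2 08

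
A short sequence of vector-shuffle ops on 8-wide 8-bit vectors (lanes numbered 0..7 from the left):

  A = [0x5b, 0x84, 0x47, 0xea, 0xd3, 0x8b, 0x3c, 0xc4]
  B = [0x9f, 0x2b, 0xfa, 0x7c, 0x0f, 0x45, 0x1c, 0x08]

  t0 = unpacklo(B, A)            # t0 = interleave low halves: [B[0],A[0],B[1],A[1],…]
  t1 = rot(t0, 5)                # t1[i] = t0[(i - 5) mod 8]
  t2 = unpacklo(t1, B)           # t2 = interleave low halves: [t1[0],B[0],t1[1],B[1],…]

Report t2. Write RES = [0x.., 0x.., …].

  t0: 9f 5b 2b 84 fa 47 7c ea
  t1: 84 fa 47 7c ea 9f 5b 2b
  t2: 84 9f fa 2b 47 fa 7c 7c

RES = [0x84, 0x9f, 0xfa, 0x2b, 0x47, 0xfa, 0x7c, 0x7c]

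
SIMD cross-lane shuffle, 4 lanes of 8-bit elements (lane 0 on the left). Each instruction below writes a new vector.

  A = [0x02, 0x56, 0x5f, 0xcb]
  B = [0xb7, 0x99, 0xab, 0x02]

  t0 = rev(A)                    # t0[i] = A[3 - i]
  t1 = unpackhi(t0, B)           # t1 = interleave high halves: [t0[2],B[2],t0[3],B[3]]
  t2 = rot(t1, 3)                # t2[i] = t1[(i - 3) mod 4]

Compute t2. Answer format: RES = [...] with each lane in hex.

RES = [ 0xab  0x02  0x02  0x56 ]

t0 = [0xcb, 0x5f, 0x56, 0x02]
t1 = [0x56, 0xab, 0x02, 0x02]
t2 = [0xab, 0x02, 0x02, 0x56]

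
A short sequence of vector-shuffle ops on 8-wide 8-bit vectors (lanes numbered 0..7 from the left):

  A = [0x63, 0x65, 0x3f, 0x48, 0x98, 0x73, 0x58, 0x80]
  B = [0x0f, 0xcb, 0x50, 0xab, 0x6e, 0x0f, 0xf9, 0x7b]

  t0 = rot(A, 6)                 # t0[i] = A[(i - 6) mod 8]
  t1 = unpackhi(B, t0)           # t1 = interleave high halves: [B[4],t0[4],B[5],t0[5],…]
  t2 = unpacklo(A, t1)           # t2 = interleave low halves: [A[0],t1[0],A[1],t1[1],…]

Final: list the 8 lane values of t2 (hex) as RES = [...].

→ t0 |3f|48|98|73|58|80|63|65|
→ t1 |6e|58|0f|80|f9|63|7b|65|
→ t2 |63|6e|65|58|3f|0f|48|80|

RES = [ 0x63  0x6e  0x65  0x58  0x3f  0x0f  0x48  0x80 ]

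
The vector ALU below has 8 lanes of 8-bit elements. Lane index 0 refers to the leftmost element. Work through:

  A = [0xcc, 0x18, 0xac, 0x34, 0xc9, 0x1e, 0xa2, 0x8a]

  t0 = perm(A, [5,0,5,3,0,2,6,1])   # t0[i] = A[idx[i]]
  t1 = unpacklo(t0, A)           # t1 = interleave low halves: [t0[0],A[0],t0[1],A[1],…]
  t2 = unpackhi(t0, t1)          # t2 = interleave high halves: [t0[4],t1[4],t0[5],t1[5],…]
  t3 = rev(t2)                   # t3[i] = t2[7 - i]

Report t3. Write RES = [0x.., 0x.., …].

RES = [ 0x34  0x18  0x34  0xa2  0xac  0xac  0x1e  0xcc ]

  t0: 1e cc 1e 34 cc ac a2 18
  t1: 1e cc cc 18 1e ac 34 34
  t2: cc 1e ac ac a2 34 18 34
  t3: 34 18 34 a2 ac ac 1e cc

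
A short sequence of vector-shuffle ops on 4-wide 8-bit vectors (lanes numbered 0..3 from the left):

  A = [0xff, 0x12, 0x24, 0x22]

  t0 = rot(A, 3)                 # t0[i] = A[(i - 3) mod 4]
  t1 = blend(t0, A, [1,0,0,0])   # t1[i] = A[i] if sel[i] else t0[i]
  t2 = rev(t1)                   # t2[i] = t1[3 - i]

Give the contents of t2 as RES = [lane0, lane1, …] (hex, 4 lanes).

→ t0 |12|24|22|ff|
→ t1 |ff|24|22|ff|
→ t2 |ff|22|24|ff|

RES = [ 0xff  0x22  0x24  0xff ]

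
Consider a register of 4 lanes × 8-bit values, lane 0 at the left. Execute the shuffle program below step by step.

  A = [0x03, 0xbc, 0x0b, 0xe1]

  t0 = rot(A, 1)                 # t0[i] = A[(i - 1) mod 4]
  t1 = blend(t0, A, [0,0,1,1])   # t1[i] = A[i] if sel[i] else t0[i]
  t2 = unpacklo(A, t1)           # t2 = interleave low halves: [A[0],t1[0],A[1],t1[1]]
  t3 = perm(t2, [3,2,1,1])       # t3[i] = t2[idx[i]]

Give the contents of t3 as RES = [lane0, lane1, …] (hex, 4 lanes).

t0 = [0xe1, 0x03, 0xbc, 0x0b]
t1 = [0xe1, 0x03, 0x0b, 0xe1]
t2 = [0x03, 0xe1, 0xbc, 0x03]
t3 = [0x03, 0xbc, 0xe1, 0xe1]

RES = [0x03, 0xbc, 0xe1, 0xe1]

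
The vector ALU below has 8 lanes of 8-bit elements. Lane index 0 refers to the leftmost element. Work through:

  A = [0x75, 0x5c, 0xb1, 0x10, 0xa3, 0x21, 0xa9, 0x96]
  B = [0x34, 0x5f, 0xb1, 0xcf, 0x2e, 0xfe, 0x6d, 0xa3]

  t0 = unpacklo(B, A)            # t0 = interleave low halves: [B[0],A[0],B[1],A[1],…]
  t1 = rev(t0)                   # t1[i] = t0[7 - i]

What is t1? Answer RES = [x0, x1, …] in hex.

RES = [ 0x10  0xcf  0xb1  0xb1  0x5c  0x5f  0x75  0x34 ]

  t0: 34 75 5f 5c b1 b1 cf 10
  t1: 10 cf b1 b1 5c 5f 75 34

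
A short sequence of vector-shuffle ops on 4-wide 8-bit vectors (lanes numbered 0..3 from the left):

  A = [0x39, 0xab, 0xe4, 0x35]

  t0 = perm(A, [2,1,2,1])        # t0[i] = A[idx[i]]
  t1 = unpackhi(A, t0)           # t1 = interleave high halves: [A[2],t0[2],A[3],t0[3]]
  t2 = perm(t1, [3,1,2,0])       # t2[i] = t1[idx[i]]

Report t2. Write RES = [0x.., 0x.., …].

→ t0 |e4|ab|e4|ab|
→ t1 |e4|e4|35|ab|
→ t2 |ab|e4|35|e4|

RES = [ 0xab  0xe4  0x35  0xe4 ]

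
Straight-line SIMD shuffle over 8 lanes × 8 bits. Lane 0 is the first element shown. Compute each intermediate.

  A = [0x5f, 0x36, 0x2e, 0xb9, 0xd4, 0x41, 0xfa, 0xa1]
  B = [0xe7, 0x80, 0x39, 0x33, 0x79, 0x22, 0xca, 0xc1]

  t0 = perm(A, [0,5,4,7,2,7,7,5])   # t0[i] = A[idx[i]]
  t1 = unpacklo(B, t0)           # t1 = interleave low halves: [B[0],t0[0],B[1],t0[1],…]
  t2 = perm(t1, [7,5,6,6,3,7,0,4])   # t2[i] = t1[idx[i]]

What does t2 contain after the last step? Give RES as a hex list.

RES = [ 0xa1  0xd4  0x33  0x33  0x41  0xa1  0xe7  0x39 ]

→ t0 |5f|41|d4|a1|2e|a1|a1|41|
→ t1 |e7|5f|80|41|39|d4|33|a1|
→ t2 |a1|d4|33|33|41|a1|e7|39|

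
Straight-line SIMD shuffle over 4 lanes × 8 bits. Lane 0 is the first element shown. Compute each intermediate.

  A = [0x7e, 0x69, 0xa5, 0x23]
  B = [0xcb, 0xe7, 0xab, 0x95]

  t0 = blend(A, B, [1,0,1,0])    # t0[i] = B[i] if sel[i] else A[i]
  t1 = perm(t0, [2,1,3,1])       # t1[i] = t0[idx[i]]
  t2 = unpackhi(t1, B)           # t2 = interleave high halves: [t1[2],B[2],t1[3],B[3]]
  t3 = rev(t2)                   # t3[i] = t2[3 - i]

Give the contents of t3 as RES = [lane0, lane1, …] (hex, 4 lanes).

→ t0 |cb|69|ab|23|
→ t1 |ab|69|23|69|
→ t2 |23|ab|69|95|
→ t3 |95|69|ab|23|

RES = [ 0x95  0x69  0xab  0x23 ]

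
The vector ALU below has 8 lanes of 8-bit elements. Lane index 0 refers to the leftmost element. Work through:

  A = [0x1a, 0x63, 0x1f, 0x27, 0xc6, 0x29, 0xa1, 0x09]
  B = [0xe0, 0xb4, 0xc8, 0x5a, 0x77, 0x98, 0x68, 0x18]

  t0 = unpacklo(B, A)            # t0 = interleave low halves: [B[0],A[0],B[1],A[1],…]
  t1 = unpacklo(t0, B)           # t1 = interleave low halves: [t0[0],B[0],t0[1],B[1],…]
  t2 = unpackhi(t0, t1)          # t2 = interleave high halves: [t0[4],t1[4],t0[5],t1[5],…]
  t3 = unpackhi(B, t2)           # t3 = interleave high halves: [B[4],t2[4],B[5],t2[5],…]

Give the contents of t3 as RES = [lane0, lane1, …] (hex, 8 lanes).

t0 = [0xe0, 0x1a, 0xb4, 0x63, 0xc8, 0x1f, 0x5a, 0x27]
t1 = [0xe0, 0xe0, 0x1a, 0xb4, 0xb4, 0xc8, 0x63, 0x5a]
t2 = [0xc8, 0xb4, 0x1f, 0xc8, 0x5a, 0x63, 0x27, 0x5a]
t3 = [0x77, 0x5a, 0x98, 0x63, 0x68, 0x27, 0x18, 0x5a]

RES = [ 0x77  0x5a  0x98  0x63  0x68  0x27  0x18  0x5a ]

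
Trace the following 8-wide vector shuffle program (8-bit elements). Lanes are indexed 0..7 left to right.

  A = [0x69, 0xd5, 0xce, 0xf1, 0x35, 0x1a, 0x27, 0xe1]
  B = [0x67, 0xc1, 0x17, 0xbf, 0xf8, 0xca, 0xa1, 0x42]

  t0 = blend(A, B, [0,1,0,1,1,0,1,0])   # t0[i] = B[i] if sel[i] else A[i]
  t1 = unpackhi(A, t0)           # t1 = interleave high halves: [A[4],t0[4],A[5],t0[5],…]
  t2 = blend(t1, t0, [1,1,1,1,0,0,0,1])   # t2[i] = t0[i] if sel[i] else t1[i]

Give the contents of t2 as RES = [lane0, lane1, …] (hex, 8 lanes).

RES = [ 0x69  0xc1  0xce  0xbf  0x27  0xa1  0xe1  0xe1 ]

→ t0 |69|c1|ce|bf|f8|1a|a1|e1|
→ t1 |35|f8|1a|1a|27|a1|e1|e1|
→ t2 |69|c1|ce|bf|27|a1|e1|e1|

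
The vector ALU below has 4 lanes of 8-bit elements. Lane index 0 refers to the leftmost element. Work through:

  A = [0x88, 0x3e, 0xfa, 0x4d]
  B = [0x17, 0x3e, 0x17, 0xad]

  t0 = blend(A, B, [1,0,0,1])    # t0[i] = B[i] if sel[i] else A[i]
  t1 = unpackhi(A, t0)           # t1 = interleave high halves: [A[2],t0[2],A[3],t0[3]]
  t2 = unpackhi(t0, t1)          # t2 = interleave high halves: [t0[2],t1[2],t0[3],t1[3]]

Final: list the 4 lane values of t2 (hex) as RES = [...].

→ t0 |17|3e|fa|ad|
→ t1 |fa|fa|4d|ad|
→ t2 |fa|4d|ad|ad|

RES = [ 0xfa  0x4d  0xad  0xad ]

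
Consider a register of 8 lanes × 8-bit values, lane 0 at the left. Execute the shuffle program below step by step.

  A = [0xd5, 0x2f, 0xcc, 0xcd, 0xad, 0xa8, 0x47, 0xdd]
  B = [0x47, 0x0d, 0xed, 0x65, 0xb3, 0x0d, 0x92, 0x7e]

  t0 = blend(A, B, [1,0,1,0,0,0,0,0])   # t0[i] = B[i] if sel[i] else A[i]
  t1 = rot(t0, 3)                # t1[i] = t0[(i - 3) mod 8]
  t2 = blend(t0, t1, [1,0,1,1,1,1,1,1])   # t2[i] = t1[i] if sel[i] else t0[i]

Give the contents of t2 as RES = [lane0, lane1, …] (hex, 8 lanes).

RES = [0xa8, 0x2f, 0xdd, 0x47, 0x2f, 0xed, 0xcd, 0xad]

  t0: 47 2f ed cd ad a8 47 dd
  t1: a8 47 dd 47 2f ed cd ad
  t2: a8 2f dd 47 2f ed cd ad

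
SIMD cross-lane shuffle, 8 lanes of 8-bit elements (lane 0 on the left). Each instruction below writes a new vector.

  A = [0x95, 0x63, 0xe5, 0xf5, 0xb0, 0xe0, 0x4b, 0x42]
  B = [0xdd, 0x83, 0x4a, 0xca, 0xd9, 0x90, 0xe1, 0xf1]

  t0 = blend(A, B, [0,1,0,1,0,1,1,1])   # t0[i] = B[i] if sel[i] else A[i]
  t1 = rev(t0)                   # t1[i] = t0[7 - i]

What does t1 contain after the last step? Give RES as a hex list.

  t0: 95 83 e5 ca b0 90 e1 f1
  t1: f1 e1 90 b0 ca e5 83 95

RES = [ 0xf1  0xe1  0x90  0xb0  0xca  0xe5  0x83  0x95 ]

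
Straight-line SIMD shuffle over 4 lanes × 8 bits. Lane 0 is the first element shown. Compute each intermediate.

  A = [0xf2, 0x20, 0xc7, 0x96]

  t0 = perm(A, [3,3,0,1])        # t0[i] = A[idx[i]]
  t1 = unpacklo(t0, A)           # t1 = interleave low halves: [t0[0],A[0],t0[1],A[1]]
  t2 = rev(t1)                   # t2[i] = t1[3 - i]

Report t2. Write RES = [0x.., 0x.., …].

  t0: 96 96 f2 20
  t1: 96 f2 96 20
  t2: 20 96 f2 96

RES = [ 0x20  0x96  0xf2  0x96 ]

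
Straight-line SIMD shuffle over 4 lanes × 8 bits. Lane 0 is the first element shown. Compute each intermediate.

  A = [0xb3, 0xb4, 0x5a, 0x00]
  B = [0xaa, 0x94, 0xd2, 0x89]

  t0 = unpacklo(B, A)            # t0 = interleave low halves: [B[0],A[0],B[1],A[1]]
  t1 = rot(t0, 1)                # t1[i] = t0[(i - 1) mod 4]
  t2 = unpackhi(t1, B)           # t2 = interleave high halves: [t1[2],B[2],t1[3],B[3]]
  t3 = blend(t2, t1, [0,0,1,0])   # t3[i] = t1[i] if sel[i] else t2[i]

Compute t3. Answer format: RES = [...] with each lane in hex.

t0 = [0xaa, 0xb3, 0x94, 0xb4]
t1 = [0xb4, 0xaa, 0xb3, 0x94]
t2 = [0xb3, 0xd2, 0x94, 0x89]
t3 = [0xb3, 0xd2, 0xb3, 0x89]

RES = [ 0xb3  0xd2  0xb3  0x89 ]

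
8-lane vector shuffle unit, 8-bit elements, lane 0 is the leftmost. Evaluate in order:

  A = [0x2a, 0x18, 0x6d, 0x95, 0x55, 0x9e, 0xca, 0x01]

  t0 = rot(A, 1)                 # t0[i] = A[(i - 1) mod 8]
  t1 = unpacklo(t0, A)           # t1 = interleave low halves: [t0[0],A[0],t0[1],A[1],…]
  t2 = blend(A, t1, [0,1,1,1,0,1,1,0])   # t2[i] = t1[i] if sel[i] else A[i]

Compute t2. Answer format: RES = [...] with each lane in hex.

RES = [0x2a, 0x2a, 0x2a, 0x18, 0x55, 0x6d, 0x6d, 0x01]

→ t0 |01|2a|18|6d|95|55|9e|ca|
→ t1 |01|2a|2a|18|18|6d|6d|95|
→ t2 |2a|2a|2a|18|55|6d|6d|01|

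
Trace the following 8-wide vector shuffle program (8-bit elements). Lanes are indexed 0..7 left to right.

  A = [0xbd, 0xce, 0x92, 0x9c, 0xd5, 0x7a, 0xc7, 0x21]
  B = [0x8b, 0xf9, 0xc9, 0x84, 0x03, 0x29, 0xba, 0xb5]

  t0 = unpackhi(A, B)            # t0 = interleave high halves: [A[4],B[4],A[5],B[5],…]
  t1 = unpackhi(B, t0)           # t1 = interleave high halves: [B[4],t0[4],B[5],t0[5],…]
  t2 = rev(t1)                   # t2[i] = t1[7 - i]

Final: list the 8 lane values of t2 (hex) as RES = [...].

t0 = [0xd5, 0x03, 0x7a, 0x29, 0xc7, 0xba, 0x21, 0xb5]
t1 = [0x03, 0xc7, 0x29, 0xba, 0xba, 0x21, 0xb5, 0xb5]
t2 = [0xb5, 0xb5, 0x21, 0xba, 0xba, 0x29, 0xc7, 0x03]

RES = [0xb5, 0xb5, 0x21, 0xba, 0xba, 0x29, 0xc7, 0x03]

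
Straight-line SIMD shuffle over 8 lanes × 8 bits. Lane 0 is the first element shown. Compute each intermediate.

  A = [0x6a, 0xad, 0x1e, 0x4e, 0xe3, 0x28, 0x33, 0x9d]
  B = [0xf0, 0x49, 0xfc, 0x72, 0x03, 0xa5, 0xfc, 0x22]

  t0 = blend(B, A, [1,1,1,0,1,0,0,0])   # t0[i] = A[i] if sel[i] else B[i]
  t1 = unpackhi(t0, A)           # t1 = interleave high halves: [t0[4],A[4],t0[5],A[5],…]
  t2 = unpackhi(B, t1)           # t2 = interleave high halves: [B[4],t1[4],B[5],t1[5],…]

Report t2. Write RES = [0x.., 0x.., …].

RES = [ 0x03  0xfc  0xa5  0x33  0xfc  0x22  0x22  0x9d ]

  t0: 6a ad 1e 72 e3 a5 fc 22
  t1: e3 e3 a5 28 fc 33 22 9d
  t2: 03 fc a5 33 fc 22 22 9d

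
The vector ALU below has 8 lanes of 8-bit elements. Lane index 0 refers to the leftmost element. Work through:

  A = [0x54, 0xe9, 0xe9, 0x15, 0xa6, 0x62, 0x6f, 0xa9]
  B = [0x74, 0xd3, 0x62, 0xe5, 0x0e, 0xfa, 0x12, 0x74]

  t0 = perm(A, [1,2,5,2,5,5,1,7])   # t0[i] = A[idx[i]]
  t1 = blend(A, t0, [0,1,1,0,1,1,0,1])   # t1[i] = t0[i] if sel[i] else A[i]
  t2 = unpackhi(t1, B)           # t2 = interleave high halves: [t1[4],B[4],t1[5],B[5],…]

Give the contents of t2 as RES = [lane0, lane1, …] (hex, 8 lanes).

  t0: e9 e9 62 e9 62 62 e9 a9
  t1: 54 e9 62 15 62 62 6f a9
  t2: 62 0e 62 fa 6f 12 a9 74

RES = [ 0x62  0x0e  0x62  0xfa  0x6f  0x12  0xa9  0x74 ]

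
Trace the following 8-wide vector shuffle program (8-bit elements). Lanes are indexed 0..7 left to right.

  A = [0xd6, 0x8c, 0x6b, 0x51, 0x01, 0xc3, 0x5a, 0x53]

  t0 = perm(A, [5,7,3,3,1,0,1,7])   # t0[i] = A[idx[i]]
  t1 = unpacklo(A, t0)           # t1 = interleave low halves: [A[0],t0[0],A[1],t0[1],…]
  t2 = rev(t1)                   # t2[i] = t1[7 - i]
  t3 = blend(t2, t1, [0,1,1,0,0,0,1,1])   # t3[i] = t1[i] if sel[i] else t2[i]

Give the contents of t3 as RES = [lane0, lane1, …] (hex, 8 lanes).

RES = [ 0x51  0xc3  0x8c  0x6b  0x53  0x8c  0x51  0x51 ]

→ t0 |c3|53|51|51|8c|d6|8c|53|
→ t1 |d6|c3|8c|53|6b|51|51|51|
→ t2 |51|51|51|6b|53|8c|c3|d6|
→ t3 |51|c3|8c|6b|53|8c|51|51|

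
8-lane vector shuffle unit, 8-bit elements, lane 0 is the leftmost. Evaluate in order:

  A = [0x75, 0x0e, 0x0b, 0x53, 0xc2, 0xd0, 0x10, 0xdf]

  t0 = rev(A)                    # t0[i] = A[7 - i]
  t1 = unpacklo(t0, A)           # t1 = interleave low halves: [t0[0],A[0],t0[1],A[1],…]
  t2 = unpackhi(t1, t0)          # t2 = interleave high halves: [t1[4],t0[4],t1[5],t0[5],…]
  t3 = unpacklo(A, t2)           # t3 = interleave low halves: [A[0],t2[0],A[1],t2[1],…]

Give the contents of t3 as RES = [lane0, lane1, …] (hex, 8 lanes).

  t0: df 10 d0 c2 53 0b 0e 75
  t1: df 75 10 0e d0 0b c2 53
  t2: d0 53 0b 0b c2 0e 53 75
  t3: 75 d0 0e 53 0b 0b 53 0b

RES = [0x75, 0xd0, 0x0e, 0x53, 0x0b, 0x0b, 0x53, 0x0b]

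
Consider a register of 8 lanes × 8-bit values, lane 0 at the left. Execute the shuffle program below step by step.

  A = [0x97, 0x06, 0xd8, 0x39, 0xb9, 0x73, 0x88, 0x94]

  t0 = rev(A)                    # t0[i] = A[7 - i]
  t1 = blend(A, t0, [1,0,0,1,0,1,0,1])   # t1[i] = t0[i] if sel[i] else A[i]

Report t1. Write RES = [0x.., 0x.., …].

RES = [ 0x94  0x06  0xd8  0xb9  0xb9  0xd8  0x88  0x97 ]

t0 = [0x94, 0x88, 0x73, 0xb9, 0x39, 0xd8, 0x06, 0x97]
t1 = [0x94, 0x06, 0xd8, 0xb9, 0xb9, 0xd8, 0x88, 0x97]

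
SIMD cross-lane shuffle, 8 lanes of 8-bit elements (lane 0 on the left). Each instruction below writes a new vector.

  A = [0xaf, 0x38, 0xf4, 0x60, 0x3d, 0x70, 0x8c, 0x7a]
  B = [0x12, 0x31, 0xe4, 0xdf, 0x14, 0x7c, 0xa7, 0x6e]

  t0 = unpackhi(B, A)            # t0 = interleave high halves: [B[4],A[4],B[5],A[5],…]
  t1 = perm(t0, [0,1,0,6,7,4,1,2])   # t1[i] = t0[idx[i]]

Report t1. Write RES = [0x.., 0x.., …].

→ t0 |14|3d|7c|70|a7|8c|6e|7a|
→ t1 |14|3d|14|6e|7a|a7|3d|7c|

RES = [ 0x14  0x3d  0x14  0x6e  0x7a  0xa7  0x3d  0x7c ]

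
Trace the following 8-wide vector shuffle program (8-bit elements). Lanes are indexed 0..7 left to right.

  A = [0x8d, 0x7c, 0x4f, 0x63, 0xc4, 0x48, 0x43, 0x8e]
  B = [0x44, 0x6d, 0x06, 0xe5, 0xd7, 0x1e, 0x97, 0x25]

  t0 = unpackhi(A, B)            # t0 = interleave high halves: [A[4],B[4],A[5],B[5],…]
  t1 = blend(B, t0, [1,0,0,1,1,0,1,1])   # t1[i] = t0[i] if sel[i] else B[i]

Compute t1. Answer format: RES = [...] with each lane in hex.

RES = [0xc4, 0x6d, 0x06, 0x1e, 0x43, 0x1e, 0x8e, 0x25]

→ t0 |c4|d7|48|1e|43|97|8e|25|
→ t1 |c4|6d|06|1e|43|1e|8e|25|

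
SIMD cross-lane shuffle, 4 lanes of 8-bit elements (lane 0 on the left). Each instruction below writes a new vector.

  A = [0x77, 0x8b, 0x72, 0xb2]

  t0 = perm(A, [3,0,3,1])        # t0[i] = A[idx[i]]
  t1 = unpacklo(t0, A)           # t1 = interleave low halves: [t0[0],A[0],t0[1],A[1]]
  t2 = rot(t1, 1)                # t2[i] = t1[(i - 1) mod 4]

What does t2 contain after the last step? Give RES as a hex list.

t0 = [0xb2, 0x77, 0xb2, 0x8b]
t1 = [0xb2, 0x77, 0x77, 0x8b]
t2 = [0x8b, 0xb2, 0x77, 0x77]

RES = [0x8b, 0xb2, 0x77, 0x77]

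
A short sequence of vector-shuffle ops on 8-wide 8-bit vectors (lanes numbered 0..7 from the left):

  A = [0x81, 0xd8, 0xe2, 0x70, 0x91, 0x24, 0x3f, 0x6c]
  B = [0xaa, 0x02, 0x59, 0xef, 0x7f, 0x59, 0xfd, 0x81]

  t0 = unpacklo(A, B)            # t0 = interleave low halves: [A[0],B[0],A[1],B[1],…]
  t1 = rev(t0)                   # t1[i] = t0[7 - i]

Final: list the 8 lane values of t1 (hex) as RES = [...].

RES = [0xef, 0x70, 0x59, 0xe2, 0x02, 0xd8, 0xaa, 0x81]

t0 = [0x81, 0xaa, 0xd8, 0x02, 0xe2, 0x59, 0x70, 0xef]
t1 = [0xef, 0x70, 0x59, 0xe2, 0x02, 0xd8, 0xaa, 0x81]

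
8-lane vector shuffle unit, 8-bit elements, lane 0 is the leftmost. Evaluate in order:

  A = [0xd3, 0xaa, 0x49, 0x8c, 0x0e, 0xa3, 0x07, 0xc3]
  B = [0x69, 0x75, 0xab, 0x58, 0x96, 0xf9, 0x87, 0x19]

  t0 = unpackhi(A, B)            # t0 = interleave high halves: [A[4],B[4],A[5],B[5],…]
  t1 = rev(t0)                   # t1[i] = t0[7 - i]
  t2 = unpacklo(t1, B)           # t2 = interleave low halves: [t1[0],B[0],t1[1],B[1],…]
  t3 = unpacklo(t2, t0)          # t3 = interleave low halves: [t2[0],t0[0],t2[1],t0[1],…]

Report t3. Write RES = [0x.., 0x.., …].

  t0: 0e 96 a3 f9 07 87 c3 19
  t1: 19 c3 87 07 f9 a3 96 0e
  t2: 19 69 c3 75 87 ab 07 58
  t3: 19 0e 69 96 c3 a3 75 f9

RES = [0x19, 0x0e, 0x69, 0x96, 0xc3, 0xa3, 0x75, 0xf9]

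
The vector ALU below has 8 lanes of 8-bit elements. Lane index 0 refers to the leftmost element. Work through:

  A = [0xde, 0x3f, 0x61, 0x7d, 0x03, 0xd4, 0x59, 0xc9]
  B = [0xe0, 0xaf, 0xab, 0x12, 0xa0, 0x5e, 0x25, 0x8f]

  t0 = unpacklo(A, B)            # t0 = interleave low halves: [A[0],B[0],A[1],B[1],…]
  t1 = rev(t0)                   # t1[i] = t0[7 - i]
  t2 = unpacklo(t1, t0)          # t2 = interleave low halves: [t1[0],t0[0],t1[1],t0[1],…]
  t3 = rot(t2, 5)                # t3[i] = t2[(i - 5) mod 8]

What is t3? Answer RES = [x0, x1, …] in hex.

RES = [0xe0, 0xab, 0x3f, 0x61, 0xaf, 0x12, 0xde, 0x7d]

t0 = [0xde, 0xe0, 0x3f, 0xaf, 0x61, 0xab, 0x7d, 0x12]
t1 = [0x12, 0x7d, 0xab, 0x61, 0xaf, 0x3f, 0xe0, 0xde]
t2 = [0x12, 0xde, 0x7d, 0xe0, 0xab, 0x3f, 0x61, 0xaf]
t3 = [0xe0, 0xab, 0x3f, 0x61, 0xaf, 0x12, 0xde, 0x7d]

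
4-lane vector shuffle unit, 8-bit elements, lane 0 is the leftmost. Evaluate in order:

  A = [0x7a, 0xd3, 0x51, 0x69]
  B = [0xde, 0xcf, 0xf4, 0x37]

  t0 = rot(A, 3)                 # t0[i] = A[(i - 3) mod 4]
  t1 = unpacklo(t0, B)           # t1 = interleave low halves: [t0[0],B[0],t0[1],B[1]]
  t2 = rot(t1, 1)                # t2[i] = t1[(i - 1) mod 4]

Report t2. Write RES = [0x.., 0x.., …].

  t0: d3 51 69 7a
  t1: d3 de 51 cf
  t2: cf d3 de 51

RES = [ 0xcf  0xd3  0xde  0x51 ]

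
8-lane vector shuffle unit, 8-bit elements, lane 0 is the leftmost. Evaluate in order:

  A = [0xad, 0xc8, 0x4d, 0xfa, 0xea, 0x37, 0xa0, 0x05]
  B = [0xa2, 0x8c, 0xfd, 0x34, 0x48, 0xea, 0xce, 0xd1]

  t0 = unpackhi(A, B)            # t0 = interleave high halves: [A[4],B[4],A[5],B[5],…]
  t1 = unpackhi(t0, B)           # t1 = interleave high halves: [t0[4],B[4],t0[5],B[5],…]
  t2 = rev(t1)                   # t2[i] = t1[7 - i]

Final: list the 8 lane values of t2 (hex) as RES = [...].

  t0: ea 48 37 ea a0 ce 05 d1
  t1: a0 48 ce ea 05 ce d1 d1
  t2: d1 d1 ce 05 ea ce 48 a0

RES = [ 0xd1  0xd1  0xce  0x05  0xea  0xce  0x48  0xa0 ]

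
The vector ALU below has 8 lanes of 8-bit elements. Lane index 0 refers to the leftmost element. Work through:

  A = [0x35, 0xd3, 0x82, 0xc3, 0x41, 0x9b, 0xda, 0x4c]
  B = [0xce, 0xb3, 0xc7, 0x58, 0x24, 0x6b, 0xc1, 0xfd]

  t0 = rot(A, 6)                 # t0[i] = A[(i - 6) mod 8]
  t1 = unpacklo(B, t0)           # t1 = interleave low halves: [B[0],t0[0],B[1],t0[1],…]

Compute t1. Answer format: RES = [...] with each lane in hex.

RES = [0xce, 0x82, 0xb3, 0xc3, 0xc7, 0x41, 0x58, 0x9b]

→ t0 |82|c3|41|9b|da|4c|35|d3|
→ t1 |ce|82|b3|c3|c7|41|58|9b|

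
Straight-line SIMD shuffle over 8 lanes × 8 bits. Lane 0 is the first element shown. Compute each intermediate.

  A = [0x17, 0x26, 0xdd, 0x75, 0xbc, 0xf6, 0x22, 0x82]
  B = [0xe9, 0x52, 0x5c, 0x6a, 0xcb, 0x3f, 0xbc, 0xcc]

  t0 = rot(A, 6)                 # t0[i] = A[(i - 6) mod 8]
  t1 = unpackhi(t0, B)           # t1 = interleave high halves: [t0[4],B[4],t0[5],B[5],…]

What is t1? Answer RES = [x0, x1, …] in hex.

t0 = [0xdd, 0x75, 0xbc, 0xf6, 0x22, 0x82, 0x17, 0x26]
t1 = [0x22, 0xcb, 0x82, 0x3f, 0x17, 0xbc, 0x26, 0xcc]

RES = [0x22, 0xcb, 0x82, 0x3f, 0x17, 0xbc, 0x26, 0xcc]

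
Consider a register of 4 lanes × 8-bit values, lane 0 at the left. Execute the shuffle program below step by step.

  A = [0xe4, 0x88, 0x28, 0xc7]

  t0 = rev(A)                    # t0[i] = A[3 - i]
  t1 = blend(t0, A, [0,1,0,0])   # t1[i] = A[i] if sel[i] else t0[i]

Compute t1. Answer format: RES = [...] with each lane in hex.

  t0: c7 28 88 e4
  t1: c7 88 88 e4

RES = [ 0xc7  0x88  0x88  0xe4 ]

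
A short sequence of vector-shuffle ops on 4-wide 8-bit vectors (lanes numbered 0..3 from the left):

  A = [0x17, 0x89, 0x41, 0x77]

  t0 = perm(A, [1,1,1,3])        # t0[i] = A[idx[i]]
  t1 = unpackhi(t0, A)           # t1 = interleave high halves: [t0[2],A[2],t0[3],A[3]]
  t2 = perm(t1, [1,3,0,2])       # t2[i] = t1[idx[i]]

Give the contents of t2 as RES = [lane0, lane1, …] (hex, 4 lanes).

  t0: 89 89 89 77
  t1: 89 41 77 77
  t2: 41 77 89 77

RES = [ 0x41  0x77  0x89  0x77 ]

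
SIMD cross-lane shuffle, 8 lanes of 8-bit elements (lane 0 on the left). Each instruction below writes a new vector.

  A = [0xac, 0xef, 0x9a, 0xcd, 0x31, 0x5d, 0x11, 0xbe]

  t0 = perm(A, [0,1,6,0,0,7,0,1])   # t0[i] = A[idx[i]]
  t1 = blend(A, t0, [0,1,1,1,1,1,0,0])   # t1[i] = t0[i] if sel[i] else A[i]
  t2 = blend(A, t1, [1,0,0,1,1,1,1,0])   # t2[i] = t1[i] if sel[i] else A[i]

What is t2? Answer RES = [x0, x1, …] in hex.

RES = [ 0xac  0xef  0x9a  0xac  0xac  0xbe  0x11  0xbe ]

t0 = [0xac, 0xef, 0x11, 0xac, 0xac, 0xbe, 0xac, 0xef]
t1 = [0xac, 0xef, 0x11, 0xac, 0xac, 0xbe, 0x11, 0xbe]
t2 = [0xac, 0xef, 0x9a, 0xac, 0xac, 0xbe, 0x11, 0xbe]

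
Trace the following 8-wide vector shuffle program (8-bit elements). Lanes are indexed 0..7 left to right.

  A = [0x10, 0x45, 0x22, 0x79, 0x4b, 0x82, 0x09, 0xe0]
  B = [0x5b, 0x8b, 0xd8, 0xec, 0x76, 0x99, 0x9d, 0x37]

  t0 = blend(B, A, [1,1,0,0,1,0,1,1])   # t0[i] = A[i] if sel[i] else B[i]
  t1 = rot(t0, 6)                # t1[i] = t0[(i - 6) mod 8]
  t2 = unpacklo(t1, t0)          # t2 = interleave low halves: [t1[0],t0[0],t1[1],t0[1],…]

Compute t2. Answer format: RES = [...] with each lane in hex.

RES = [0xd8, 0x10, 0xec, 0x45, 0x4b, 0xd8, 0x99, 0xec]

t0 = [0x10, 0x45, 0xd8, 0xec, 0x4b, 0x99, 0x09, 0xe0]
t1 = [0xd8, 0xec, 0x4b, 0x99, 0x09, 0xe0, 0x10, 0x45]
t2 = [0xd8, 0x10, 0xec, 0x45, 0x4b, 0xd8, 0x99, 0xec]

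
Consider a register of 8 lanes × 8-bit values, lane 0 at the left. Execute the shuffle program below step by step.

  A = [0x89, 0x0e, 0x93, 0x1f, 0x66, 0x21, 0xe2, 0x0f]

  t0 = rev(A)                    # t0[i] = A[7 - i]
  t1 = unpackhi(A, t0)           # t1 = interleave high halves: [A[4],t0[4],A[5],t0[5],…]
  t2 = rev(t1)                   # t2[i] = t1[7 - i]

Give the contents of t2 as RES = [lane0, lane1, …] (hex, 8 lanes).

→ t0 |0f|e2|21|66|1f|93|0e|89|
→ t1 |66|1f|21|93|e2|0e|0f|89|
→ t2 |89|0f|0e|e2|93|21|1f|66|

RES = [0x89, 0x0f, 0x0e, 0xe2, 0x93, 0x21, 0x1f, 0x66]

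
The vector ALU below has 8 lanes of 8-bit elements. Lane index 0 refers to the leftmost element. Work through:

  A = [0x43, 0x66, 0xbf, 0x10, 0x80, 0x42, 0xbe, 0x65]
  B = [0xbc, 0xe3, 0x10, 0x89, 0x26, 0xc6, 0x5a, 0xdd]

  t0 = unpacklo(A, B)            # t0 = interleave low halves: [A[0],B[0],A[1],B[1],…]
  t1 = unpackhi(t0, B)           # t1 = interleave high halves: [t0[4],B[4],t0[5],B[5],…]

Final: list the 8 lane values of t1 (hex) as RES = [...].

  t0: 43 bc 66 e3 bf 10 10 89
  t1: bf 26 10 c6 10 5a 89 dd

RES = [ 0xbf  0x26  0x10  0xc6  0x10  0x5a  0x89  0xdd ]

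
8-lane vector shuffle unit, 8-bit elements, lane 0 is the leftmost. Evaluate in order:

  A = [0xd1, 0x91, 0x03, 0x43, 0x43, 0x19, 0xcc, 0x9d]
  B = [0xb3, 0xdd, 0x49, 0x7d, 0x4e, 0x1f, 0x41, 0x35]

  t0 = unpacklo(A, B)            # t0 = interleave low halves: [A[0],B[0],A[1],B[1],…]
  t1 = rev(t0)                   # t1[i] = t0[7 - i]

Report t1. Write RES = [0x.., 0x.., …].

RES = [0x7d, 0x43, 0x49, 0x03, 0xdd, 0x91, 0xb3, 0xd1]

t0 = [0xd1, 0xb3, 0x91, 0xdd, 0x03, 0x49, 0x43, 0x7d]
t1 = [0x7d, 0x43, 0x49, 0x03, 0xdd, 0x91, 0xb3, 0xd1]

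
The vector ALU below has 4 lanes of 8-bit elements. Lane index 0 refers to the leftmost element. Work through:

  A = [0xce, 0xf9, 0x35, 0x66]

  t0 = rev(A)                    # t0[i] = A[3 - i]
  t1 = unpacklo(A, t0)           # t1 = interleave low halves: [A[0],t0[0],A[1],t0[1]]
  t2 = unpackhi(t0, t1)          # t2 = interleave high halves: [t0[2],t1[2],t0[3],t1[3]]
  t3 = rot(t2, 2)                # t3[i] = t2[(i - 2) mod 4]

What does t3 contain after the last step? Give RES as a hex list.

RES = [0xce, 0x35, 0xf9, 0xf9]

→ t0 |66|35|f9|ce|
→ t1 |ce|66|f9|35|
→ t2 |f9|f9|ce|35|
→ t3 |ce|35|f9|f9|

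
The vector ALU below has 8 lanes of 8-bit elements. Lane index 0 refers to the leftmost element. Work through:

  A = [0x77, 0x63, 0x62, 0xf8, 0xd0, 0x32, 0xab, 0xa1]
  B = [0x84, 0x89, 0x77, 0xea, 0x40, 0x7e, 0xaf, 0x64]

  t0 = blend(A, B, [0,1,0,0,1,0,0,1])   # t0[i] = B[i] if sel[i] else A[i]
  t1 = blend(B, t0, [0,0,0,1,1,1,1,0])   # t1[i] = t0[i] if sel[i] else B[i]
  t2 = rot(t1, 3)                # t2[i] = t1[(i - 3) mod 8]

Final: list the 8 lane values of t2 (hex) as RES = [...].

RES = [0x32, 0xab, 0x64, 0x84, 0x89, 0x77, 0xf8, 0x40]

→ t0 |77|89|62|f8|40|32|ab|64|
→ t1 |84|89|77|f8|40|32|ab|64|
→ t2 |32|ab|64|84|89|77|f8|40|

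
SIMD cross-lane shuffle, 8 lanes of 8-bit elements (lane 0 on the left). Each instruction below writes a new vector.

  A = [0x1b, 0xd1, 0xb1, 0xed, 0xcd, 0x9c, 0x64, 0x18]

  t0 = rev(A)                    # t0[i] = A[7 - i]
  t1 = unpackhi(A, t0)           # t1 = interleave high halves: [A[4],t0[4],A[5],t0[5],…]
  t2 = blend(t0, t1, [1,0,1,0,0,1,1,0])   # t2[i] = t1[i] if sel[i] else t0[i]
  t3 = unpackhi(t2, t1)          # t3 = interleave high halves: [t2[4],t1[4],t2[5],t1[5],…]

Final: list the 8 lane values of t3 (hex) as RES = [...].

t0 = [0x18, 0x64, 0x9c, 0xcd, 0xed, 0xb1, 0xd1, 0x1b]
t1 = [0xcd, 0xed, 0x9c, 0xb1, 0x64, 0xd1, 0x18, 0x1b]
t2 = [0xcd, 0x64, 0x9c, 0xcd, 0xed, 0xd1, 0x18, 0x1b]
t3 = [0xed, 0x64, 0xd1, 0xd1, 0x18, 0x18, 0x1b, 0x1b]

RES = [ 0xed  0x64  0xd1  0xd1  0x18  0x18  0x1b  0x1b ]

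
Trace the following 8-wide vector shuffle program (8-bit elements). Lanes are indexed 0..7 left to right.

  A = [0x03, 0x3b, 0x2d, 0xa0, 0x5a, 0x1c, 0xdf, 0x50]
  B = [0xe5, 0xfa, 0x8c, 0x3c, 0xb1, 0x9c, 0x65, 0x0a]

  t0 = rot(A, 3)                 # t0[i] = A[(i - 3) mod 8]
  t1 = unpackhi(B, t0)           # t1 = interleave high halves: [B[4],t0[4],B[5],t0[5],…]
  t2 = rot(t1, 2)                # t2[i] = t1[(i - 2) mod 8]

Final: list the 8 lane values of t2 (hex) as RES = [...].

  t0: 1c df 50 03 3b 2d a0 5a
  t1: b1 3b 9c 2d 65 a0 0a 5a
  t2: 0a 5a b1 3b 9c 2d 65 a0

RES = [0x0a, 0x5a, 0xb1, 0x3b, 0x9c, 0x2d, 0x65, 0xa0]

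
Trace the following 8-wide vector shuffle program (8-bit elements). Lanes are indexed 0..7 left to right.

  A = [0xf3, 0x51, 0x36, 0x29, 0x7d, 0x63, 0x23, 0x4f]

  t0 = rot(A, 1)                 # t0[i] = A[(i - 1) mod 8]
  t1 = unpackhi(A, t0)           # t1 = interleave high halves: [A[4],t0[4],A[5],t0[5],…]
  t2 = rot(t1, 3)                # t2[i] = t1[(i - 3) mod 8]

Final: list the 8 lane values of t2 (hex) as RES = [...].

RES = [0x63, 0x4f, 0x23, 0x7d, 0x29, 0x63, 0x7d, 0x23]

  t0: 4f f3 51 36 29 7d 63 23
  t1: 7d 29 63 7d 23 63 4f 23
  t2: 63 4f 23 7d 29 63 7d 23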